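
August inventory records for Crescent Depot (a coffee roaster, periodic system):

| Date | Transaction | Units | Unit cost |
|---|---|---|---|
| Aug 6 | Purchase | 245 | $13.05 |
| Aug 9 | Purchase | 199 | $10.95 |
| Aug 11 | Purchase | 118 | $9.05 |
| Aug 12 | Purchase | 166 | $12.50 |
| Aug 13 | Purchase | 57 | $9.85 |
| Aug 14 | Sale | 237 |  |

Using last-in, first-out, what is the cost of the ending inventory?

Aug 14, 237 sold [LIFO — newest first]: 57 @ $9.85 + 166 @ $12.50 + 14 @ $9.05 = $2,763.15
Ending inventory: 245 @ $13.05 + 199 @ $10.95 + 104 @ $9.05 = $6,317.50
Check: goods available $9,080.65 = COGS $2,763.15 + ending $6,317.50

Ending inventory = $6,317.50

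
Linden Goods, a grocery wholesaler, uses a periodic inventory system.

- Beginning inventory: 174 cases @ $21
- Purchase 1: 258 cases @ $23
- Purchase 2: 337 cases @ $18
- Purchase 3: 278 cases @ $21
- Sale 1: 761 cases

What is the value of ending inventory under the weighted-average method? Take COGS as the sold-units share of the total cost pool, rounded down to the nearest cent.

Ending inventory = $5,870.79

Sale 1, sell 761: 761/1047 × $21,492.00 → $15,621.21
Ending inventory (cost pool remaining) = $5,870.79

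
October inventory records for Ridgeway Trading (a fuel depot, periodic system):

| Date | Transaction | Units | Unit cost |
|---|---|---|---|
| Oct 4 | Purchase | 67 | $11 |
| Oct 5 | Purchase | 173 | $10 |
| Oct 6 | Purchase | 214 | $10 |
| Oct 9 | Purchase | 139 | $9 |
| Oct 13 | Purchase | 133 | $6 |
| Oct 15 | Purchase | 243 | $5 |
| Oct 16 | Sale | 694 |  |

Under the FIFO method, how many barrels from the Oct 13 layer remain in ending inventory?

Oct 16, 694 sold [FIFO — oldest first]: 67 @ $11 + 173 @ $10 + 214 @ $10 + 139 @ $9 + 101 @ $6 = $6,464
Ending inventory: 32 @ $6 + 243 @ $5 = $1,407
Check: goods available $7,871 = COGS $6,464 + ending $1,407

32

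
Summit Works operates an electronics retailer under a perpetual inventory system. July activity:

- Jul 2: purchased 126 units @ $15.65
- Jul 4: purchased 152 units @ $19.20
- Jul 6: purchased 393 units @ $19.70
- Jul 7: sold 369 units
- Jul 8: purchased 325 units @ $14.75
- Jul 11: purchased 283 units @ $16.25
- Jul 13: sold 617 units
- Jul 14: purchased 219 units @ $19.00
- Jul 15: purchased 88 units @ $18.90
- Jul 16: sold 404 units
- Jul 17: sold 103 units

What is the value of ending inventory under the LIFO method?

Ending inventory = $1,455.45

Jul 7, 369 sold [LIFO — newest first]: 369 @ $19.70 = $7,269.30
Jul 13, 617 sold [LIFO — newest first]: 283 @ $16.25 + 325 @ $14.75 + 9 @ $19.70 = $9,569.80
Jul 16, 404 sold [LIFO — newest first]: 88 @ $18.90 + 219 @ $19.00 + 15 @ $19.70 + 82 @ $19.20 = $7,694.10
Jul 17, 103 sold [LIFO — newest first]: 70 @ $19.20 + 33 @ $15.65 = $1,860.45
Total COGS = $7,269.30 + $9,569.80 + $7,694.10 + $1,860.45 = $26,393.65
Ending inventory: 93 @ $15.65 = $1,455.45
Check: goods available $27,849.10 = COGS $26,393.65 + ending $1,455.45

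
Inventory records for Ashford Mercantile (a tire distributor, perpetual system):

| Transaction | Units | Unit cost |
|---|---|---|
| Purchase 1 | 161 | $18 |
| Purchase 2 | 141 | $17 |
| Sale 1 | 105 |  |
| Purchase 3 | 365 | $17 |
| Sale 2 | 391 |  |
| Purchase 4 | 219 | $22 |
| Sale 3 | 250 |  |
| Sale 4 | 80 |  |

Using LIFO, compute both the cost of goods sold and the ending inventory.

COGS = $15,238; ending inventory = $1,080

Sale 1 (105) [LIFO — newest first]: 105 @ $17 = $1,785
Sale 2 (391) [LIFO — newest first]: 365 @ $17 + 26 @ $17 = $6,647
Sale 3 (250) [LIFO — newest first]: 219 @ $22 + 10 @ $17 + 21 @ $18 = $5,366
Sale 4 (80) [LIFO — newest first]: 80 @ $18 = $1,440
Total COGS = $1,785 + $6,647 + $5,366 + $1,440 = $15,238
Ending inventory: 60 @ $18 = $1,080
Check: goods available $16,318 = COGS $15,238 + ending $1,080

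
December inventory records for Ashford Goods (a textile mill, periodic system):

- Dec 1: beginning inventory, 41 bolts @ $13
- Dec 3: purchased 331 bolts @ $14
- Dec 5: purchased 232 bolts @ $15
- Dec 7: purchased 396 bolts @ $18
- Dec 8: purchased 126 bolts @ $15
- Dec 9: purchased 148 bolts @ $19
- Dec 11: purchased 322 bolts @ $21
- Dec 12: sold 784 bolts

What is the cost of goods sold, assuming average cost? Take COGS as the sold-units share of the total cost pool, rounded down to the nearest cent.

COGS = $13,380.56

Dec 12, sell 784: 784/1596 × $27,239.00 → $13,380.56
Ending inventory (cost pool remaining) = $13,858.44
Check: goods available $27,239.00 = COGS $13,380.56 + ending $13,858.44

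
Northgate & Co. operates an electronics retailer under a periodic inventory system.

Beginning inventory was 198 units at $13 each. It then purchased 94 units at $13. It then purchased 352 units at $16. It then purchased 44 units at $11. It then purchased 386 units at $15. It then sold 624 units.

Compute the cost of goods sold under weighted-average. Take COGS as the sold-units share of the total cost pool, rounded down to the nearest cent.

Sale 1, sell 624: 624/1074 × $15,702.00 → $9,122.94
Ending inventory (cost pool remaining) = $6,579.06

COGS = $9,122.94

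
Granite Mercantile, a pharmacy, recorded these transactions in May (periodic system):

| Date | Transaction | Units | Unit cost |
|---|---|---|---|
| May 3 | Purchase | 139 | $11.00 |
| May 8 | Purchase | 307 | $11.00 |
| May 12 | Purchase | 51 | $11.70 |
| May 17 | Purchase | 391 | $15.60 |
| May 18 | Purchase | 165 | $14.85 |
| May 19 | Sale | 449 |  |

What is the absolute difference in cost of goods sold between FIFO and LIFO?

$1,939.55

FIFO COGS: 139 @ $11.00 + 307 @ $11.00 + 3 @ $11.70 = $4,941.10
LIFO COGS: 165 @ $14.85 + 284 @ $15.60 = $6,880.65
Difference = |$4,941.10 − $6,880.65| = $1,939.55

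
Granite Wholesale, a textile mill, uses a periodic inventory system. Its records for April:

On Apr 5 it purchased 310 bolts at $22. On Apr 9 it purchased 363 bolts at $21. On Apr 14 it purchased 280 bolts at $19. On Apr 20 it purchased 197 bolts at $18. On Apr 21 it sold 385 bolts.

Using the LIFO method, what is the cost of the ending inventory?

Ending inventory = $16,191

Apr 21, 385 sold [LIFO — newest first]: 197 @ $18 + 188 @ $19 = $7,118
Ending inventory: 310 @ $22 + 363 @ $21 + 92 @ $19 = $16,191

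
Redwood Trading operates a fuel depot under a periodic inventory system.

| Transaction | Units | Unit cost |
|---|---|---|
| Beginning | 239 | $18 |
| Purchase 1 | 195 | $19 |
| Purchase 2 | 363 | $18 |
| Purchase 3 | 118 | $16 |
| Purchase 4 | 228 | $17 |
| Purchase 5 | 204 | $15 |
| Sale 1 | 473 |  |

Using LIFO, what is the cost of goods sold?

COGS = $7,592

Sale 1 (473) [LIFO — newest first]: 204 @ $15 + 228 @ $17 + 41 @ $16 = $7,592
Ending inventory: 239 @ $18 + 195 @ $19 + 363 @ $18 + 77 @ $16 = $15,773
Check: goods available $23,365 = COGS $7,592 + ending $15,773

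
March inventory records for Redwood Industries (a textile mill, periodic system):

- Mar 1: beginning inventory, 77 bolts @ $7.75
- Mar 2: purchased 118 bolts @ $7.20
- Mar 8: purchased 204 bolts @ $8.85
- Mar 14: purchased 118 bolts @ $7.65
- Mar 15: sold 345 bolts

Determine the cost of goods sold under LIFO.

COGS = $2,873.70

Mar 15, 345 sold [LIFO — newest first]: 118 @ $7.65 + 204 @ $8.85 + 23 @ $7.20 = $2,873.70
Ending inventory: 77 @ $7.75 + 95 @ $7.20 = $1,280.75
Check: goods available $4,154.45 = COGS $2,873.70 + ending $1,280.75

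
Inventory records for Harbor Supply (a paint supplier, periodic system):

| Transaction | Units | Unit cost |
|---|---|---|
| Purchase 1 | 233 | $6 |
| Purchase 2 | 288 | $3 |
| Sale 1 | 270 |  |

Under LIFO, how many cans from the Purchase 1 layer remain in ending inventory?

233

Sale 1 (270) [LIFO — newest first]: 270 @ $3 = $810
Ending inventory: 233 @ $6 + 18 @ $3 = $1,452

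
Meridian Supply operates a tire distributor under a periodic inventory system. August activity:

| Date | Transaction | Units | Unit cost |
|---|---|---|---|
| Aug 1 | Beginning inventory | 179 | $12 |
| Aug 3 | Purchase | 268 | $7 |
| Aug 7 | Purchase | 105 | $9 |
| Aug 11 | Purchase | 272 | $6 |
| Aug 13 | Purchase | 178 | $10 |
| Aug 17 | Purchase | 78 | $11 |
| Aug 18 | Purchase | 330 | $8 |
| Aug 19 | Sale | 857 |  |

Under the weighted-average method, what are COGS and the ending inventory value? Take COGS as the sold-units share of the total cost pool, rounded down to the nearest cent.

Aug 19, sell 857: 857/1410 × $11,879.00 → $7,220.07
Ending inventory (cost pool remaining) = $4,658.93
Check: goods available $11,879.00 = COGS $7,220.07 + ending $4,658.93

COGS = $7,220.07; ending inventory = $4,658.93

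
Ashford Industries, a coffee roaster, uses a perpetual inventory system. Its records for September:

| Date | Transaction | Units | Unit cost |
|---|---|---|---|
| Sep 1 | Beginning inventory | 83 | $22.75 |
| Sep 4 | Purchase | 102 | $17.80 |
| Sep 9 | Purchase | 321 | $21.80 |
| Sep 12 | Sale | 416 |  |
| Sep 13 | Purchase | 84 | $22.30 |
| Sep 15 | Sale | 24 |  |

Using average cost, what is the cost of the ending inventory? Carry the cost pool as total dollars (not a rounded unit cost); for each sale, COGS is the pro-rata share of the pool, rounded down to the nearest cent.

After Sep 1: 83 on hand, pool $1,888.25 (≈ $22.7500 each)
After Sep 4: 185 on hand, pool $3,703.85 (≈ $20.0208 each)
After Sep 9: 506 on hand, pool $10,701.65 (≈ $21.1495 each)
Sep 12, sell 416: 416/506 × $10,701.65 → $8,798.19
After Sep 13: 174 on hand, pool $3,776.66 (≈ $21.7049 each)
Sep 15, sell 24: 24/174 × $3,776.66 → $520.91
Total COGS = $8,798.19 + $520.91 = $9,319.10
Ending inventory (cost pool remaining) = $3,255.75
Check: goods available $12,574.85 = COGS $9,319.10 + ending $3,255.75

Ending inventory = $3,255.75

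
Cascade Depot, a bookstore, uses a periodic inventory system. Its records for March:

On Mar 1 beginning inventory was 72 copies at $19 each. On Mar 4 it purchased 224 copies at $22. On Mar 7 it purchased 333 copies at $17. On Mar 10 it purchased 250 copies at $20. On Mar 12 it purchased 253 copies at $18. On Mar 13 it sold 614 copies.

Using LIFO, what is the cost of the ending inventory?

Ending inventory = $10,070

Mar 13, 614 sold [LIFO — newest first]: 253 @ $18 + 250 @ $20 + 111 @ $17 = $11,441
Ending inventory: 72 @ $19 + 224 @ $22 + 222 @ $17 = $10,070
Check: goods available $21,511 = COGS $11,441 + ending $10,070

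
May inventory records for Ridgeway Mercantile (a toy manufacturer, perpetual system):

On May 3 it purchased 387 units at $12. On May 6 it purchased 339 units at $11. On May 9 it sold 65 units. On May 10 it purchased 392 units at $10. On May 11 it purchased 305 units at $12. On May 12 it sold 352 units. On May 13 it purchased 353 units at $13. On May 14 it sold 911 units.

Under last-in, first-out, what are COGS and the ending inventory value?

COGS = $15,227; ending inventory = $5,315

May 9, 65 sold [LIFO — newest first]: 65 @ $11 = $715
May 12, 352 sold [LIFO — newest first]: 305 @ $12 + 47 @ $10 = $4,130
May 14, 911 sold [LIFO — newest first]: 353 @ $13 + 345 @ $10 + 213 @ $11 = $10,382
Total COGS = $715 + $4,130 + $10,382 = $15,227
Ending inventory: 387 @ $12 + 61 @ $11 = $5,315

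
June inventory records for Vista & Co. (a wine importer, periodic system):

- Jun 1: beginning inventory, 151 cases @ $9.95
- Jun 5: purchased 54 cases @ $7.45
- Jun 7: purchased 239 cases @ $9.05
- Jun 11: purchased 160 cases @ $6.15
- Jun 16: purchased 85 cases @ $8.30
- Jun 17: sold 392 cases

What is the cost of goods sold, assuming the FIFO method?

Jun 17, 392 sold [FIFO — oldest first]: 151 @ $9.95 + 54 @ $7.45 + 187 @ $9.05 = $3,597.10
Ending inventory: 52 @ $9.05 + 160 @ $6.15 + 85 @ $8.30 = $2,160.10

COGS = $3,597.10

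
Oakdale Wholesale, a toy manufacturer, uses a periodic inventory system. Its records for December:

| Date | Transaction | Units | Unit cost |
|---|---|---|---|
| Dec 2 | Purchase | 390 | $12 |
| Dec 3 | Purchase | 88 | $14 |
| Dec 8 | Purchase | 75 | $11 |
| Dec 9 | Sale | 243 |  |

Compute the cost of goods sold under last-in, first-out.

Dec 9, 243 sold [LIFO — newest first]: 75 @ $11 + 88 @ $14 + 80 @ $12 = $3,017
Ending inventory: 310 @ $12 = $3,720

COGS = $3,017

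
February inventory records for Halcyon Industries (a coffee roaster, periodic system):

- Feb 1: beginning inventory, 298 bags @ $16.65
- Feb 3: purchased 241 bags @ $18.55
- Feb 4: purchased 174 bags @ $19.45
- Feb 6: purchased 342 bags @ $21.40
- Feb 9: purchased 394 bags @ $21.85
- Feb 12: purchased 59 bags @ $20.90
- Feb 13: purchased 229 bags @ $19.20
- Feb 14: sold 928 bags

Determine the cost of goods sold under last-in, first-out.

Feb 14, 928 sold [LIFO — newest first]: 229 @ $19.20 + 59 @ $20.90 + 394 @ $21.85 + 246 @ $21.40 = $19,503.20
Ending inventory: 298 @ $16.65 + 241 @ $18.55 + 174 @ $19.45 + 96 @ $21.40 = $14,870.95

COGS = $19,503.20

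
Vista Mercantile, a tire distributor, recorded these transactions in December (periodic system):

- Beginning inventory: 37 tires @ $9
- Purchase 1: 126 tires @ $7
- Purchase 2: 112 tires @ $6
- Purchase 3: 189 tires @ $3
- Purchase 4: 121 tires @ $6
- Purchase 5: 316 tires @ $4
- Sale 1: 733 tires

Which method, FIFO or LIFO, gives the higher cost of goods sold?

FIFO COGS: 37 @ $9 + 126 @ $7 + 112 @ $6 + 189 @ $3 + 121 @ $6 + 148 @ $4 = $3,772
LIFO COGS: 316 @ $4 + 121 @ $6 + 189 @ $3 + 107 @ $6 = $3,199

FIFO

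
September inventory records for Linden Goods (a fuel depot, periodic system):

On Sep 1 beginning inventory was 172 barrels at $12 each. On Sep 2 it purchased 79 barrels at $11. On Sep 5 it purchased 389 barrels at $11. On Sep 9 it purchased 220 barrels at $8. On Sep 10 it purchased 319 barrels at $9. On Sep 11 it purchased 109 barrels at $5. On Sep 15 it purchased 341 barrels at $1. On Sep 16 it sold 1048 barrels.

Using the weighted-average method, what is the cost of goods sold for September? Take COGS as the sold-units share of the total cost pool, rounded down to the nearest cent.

COGS = $8,189.06

Sep 16, sell 1048: 1048/1629 × $12,729.00 → $8,189.06
Ending inventory (cost pool remaining) = $4,539.94
Check: goods available $12,729.00 = COGS $8,189.06 + ending $4,539.94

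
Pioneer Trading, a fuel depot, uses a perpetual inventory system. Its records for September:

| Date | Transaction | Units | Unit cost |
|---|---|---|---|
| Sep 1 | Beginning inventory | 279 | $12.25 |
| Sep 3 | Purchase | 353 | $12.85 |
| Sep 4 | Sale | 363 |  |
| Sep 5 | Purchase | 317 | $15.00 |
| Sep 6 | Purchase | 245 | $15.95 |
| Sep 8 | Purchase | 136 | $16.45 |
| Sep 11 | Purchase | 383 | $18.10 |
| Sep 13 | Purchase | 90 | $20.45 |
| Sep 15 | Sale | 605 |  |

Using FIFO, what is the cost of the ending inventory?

Ending inventory = $14,614.70

Sep 4, 363 sold [FIFO — oldest first]: 279 @ $12.25 + 84 @ $12.85 = $4,497.15
Sep 15, 605 sold [FIFO — oldest first]: 269 @ $12.85 + 317 @ $15.00 + 19 @ $15.95 = $8,514.70
Total COGS = $4,497.15 + $8,514.70 = $13,011.85
Ending inventory: 226 @ $15.95 + 136 @ $16.45 + 383 @ $18.10 + 90 @ $20.45 = $14,614.70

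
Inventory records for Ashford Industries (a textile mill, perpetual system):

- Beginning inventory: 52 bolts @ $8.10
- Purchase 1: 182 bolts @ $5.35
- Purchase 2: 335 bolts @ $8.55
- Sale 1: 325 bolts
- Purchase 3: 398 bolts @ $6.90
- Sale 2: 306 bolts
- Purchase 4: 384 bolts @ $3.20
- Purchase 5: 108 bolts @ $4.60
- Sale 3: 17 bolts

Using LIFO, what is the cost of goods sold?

COGS = $4,968.35

Sale 1 (325) [LIFO — newest first]: 325 @ $8.55 = $2,778.75
Sale 2 (306) [LIFO — newest first]: 306 @ $6.90 = $2,111.40
Sale 3 (17) [LIFO — newest first]: 17 @ $4.60 = $78.20
Total COGS = $2,778.75 + $2,111.40 + $78.20 = $4,968.35
Ending inventory: 52 @ $8.10 + 182 @ $5.35 + 10 @ $8.55 + 92 @ $6.90 + 384 @ $3.20 + 91 @ $4.60 = $3,762.60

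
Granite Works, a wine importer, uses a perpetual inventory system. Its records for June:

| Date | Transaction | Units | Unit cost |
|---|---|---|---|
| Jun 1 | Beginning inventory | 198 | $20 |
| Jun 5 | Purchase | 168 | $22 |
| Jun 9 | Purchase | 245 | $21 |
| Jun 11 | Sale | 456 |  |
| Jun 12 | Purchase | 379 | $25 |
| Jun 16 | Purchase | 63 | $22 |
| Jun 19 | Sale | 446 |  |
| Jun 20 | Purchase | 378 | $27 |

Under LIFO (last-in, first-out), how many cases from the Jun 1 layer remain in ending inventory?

151

Jun 11, 456 sold [LIFO — newest first]: 245 @ $21 + 168 @ $22 + 43 @ $20 = $9,701
Jun 19, 446 sold [LIFO — newest first]: 63 @ $22 + 379 @ $25 + 4 @ $20 = $10,941
Total COGS = $9,701 + $10,941 = $20,642
Ending inventory: 151 @ $20 + 378 @ $27 = $13,226
Check: goods available $33,868 = COGS $20,642 + ending $13,226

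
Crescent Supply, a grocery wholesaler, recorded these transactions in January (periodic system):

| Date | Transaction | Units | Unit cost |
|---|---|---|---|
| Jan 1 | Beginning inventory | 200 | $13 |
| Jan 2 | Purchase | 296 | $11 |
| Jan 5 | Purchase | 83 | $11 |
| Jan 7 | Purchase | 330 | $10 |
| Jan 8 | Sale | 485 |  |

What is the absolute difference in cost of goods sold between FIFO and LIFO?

FIFO COGS: 200 @ $13 + 285 @ $11 = $5,735
LIFO COGS: 330 @ $10 + 83 @ $11 + 72 @ $11 = $5,005
Difference = |$5,735 − $5,005| = $730

$730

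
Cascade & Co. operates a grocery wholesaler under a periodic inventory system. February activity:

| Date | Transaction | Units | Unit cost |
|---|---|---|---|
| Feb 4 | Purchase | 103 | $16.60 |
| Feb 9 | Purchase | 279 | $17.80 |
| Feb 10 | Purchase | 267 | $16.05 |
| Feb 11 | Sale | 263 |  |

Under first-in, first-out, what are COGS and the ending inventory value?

Feb 11, 263 sold [FIFO — oldest first]: 103 @ $16.60 + 160 @ $17.80 = $4,557.80
Ending inventory: 119 @ $17.80 + 267 @ $16.05 = $6,403.55

COGS = $4,557.80; ending inventory = $6,403.55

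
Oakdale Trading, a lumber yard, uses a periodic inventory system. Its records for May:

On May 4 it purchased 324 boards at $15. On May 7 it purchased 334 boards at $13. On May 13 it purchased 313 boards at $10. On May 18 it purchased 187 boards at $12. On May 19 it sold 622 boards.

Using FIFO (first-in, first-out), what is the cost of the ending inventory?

Ending inventory = $5,842

May 19, 622 sold [FIFO — oldest first]: 324 @ $15 + 298 @ $13 = $8,734
Ending inventory: 36 @ $13 + 313 @ $10 + 187 @ $12 = $5,842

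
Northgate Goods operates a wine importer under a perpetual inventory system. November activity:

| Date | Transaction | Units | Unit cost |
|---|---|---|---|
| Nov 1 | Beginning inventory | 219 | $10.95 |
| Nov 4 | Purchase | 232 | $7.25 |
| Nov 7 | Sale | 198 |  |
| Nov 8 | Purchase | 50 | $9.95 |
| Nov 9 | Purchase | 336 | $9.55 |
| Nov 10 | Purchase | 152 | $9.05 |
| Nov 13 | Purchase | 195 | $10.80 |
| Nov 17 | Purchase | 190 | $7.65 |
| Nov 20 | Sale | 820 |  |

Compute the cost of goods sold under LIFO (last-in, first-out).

Nov 7, 198 sold [LIFO — newest first]: 198 @ $7.25 = $1,435.50
Nov 20, 820 sold [LIFO — newest first]: 190 @ $7.65 + 195 @ $10.80 + 152 @ $9.05 + 283 @ $9.55 = $7,637.75
Total COGS = $1,435.50 + $7,637.75 = $9,073.25
Ending inventory: 219 @ $10.95 + 34 @ $7.25 + 50 @ $9.95 + 53 @ $9.55 = $3,648.20
Check: goods available $12,721.45 = COGS $9,073.25 + ending $3,648.20

COGS = $9,073.25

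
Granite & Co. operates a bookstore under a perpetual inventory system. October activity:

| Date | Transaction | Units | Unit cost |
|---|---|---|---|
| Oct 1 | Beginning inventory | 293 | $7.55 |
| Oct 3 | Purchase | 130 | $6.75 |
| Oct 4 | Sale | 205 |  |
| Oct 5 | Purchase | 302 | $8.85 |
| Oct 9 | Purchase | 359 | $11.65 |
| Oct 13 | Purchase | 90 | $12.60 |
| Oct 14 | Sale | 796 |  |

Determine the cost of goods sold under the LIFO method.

Oct 4, 205 sold [LIFO — newest first]: 130 @ $6.75 + 75 @ $7.55 = $1,443.75
Oct 14, 796 sold [LIFO — newest first]: 90 @ $12.60 + 359 @ $11.65 + 302 @ $8.85 + 45 @ $7.55 = $8,328.80
Total COGS = $1,443.75 + $8,328.80 = $9,772.55
Ending inventory: 173 @ $7.55 = $1,306.15

COGS = $9,772.55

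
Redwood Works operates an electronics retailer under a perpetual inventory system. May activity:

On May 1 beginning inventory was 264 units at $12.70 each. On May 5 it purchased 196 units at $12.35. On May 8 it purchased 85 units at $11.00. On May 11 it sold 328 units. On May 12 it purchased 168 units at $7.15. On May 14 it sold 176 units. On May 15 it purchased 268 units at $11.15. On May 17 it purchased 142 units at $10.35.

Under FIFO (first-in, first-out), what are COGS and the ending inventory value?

May 11, 328 sold [FIFO — oldest first]: 264 @ $12.70 + 64 @ $12.35 = $4,143.20
May 14, 176 sold [FIFO — oldest first]: 132 @ $12.35 + 44 @ $11.00 = $2,114.20
Total COGS = $4,143.20 + $2,114.20 = $6,257.40
Ending inventory: 41 @ $11.00 + 168 @ $7.15 + 268 @ $11.15 + 142 @ $10.35 = $6,110.10

COGS = $6,257.40; ending inventory = $6,110.10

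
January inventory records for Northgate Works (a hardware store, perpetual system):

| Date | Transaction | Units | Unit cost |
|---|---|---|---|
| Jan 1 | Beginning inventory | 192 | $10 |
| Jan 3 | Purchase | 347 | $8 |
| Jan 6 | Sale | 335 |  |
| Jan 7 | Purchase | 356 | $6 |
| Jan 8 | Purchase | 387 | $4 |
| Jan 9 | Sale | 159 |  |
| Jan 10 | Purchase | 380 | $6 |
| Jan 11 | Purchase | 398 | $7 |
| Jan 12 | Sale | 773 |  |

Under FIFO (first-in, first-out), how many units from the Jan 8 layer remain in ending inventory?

15

Jan 6, 335 sold [FIFO — oldest first]: 192 @ $10 + 143 @ $8 = $3,064
Jan 9, 159 sold [FIFO — oldest first]: 159 @ $8 = $1,272
Jan 12, 773 sold [FIFO — oldest first]: 45 @ $8 + 356 @ $6 + 372 @ $4 = $3,984
Total COGS = $3,064 + $1,272 + $3,984 = $8,320
Ending inventory: 15 @ $4 + 380 @ $6 + 398 @ $7 = $5,126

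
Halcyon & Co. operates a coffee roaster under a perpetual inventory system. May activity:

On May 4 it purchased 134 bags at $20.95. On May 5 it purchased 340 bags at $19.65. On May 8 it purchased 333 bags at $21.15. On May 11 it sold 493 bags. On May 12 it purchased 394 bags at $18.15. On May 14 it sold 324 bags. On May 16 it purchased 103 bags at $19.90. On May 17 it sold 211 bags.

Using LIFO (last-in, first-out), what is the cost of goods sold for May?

May 11, 493 sold [LIFO — newest first]: 333 @ $21.15 + 160 @ $19.65 = $10,186.95
May 14, 324 sold [LIFO — newest first]: 324 @ $18.15 = $5,880.60
May 17, 211 sold [LIFO — newest first]: 103 @ $19.90 + 70 @ $18.15 + 38 @ $19.65 = $4,066.90
Total COGS = $10,186.95 + $5,880.60 + $4,066.90 = $20,134.45
Ending inventory: 134 @ $20.95 + 142 @ $19.65 = $5,597.60

COGS = $20,134.45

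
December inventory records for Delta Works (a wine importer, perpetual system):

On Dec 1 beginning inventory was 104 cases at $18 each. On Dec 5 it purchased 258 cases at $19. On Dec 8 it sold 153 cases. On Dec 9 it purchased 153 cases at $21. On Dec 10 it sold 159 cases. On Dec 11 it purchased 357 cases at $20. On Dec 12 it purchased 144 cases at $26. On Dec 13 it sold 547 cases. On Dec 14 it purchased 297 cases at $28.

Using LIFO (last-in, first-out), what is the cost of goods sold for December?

COGS = $17,992

Dec 8, 153 sold [LIFO — newest first]: 153 @ $19 = $2,907
Dec 10, 159 sold [LIFO — newest first]: 153 @ $21 + 6 @ $19 = $3,327
Dec 13, 547 sold [LIFO — newest first]: 144 @ $26 + 357 @ $20 + 46 @ $19 = $11,758
Total COGS = $2,907 + $3,327 + $11,758 = $17,992
Ending inventory: 104 @ $18 + 53 @ $19 + 297 @ $28 = $11,195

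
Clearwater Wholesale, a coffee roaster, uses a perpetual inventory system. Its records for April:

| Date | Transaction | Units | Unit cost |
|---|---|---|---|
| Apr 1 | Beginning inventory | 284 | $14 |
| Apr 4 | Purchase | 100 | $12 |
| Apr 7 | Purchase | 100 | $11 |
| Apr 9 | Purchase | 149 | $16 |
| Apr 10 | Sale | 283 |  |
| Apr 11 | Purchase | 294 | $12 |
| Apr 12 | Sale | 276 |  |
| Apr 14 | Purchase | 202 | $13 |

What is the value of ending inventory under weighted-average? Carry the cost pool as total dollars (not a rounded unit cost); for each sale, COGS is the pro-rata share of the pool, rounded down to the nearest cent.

After Apr 1: 284 on hand, pool $3,976.00 (≈ $14.0000 each)
After Apr 4: 384 on hand, pool $5,176.00 (≈ $13.4792 each)
After Apr 7: 484 on hand, pool $6,276.00 (≈ $12.9669 each)
After Apr 9: 633 on hand, pool $8,660.00 (≈ $13.6809 each)
Apr 10, sell 283: 283/633 × $8,660.00 → $3,871.69
After Apr 11: 644 on hand, pool $8,316.31 (≈ $12.9135 each)
Apr 12, sell 276: 276/644 × $8,316.31 → $3,564.13
After Apr 14: 570 on hand, pool $7,378.18 (≈ $12.9442 each)
Total COGS = $3,871.69 + $3,564.13 = $7,435.82
Ending inventory (cost pool remaining) = $7,378.18

Ending inventory = $7,378.18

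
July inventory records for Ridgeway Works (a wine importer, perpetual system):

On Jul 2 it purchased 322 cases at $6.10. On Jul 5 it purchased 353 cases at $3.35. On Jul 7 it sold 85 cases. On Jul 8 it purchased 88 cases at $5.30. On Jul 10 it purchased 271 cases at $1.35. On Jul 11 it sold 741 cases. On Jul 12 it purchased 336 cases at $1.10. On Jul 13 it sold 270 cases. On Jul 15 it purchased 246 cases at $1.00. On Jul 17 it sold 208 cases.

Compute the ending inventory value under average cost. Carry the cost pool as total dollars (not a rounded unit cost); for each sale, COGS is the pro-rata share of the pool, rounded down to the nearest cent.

After Jul 2: 322 on hand, pool $1,964.20 (≈ $6.1000 each)
After Jul 5: 675 on hand, pool $3,146.75 (≈ $4.6619 each)
Jul 7, sell 85: 85/675 × $3,146.75 → $396.25
After Jul 8: 678 on hand, pool $3,216.90 (≈ $4.7447 each)
After Jul 10: 949 on hand, pool $3,582.75 (≈ $3.7753 each)
Jul 11, sell 741: 741/949 × $3,582.75 → $2,797.48
After Jul 12: 544 on hand, pool $1,154.87 (≈ $2.1229 each)
Jul 13, sell 270: 270/544 × $1,154.87 → $573.18
After Jul 15: 520 on hand, pool $827.69 (≈ $1.5917 each)
Jul 17, sell 208: 208/520 × $827.69 → $331.07
Total COGS = $396.25 + $2,797.48 + $573.18 + $331.07 = $4,097.98
Ending inventory (cost pool remaining) = $496.62

Ending inventory = $496.62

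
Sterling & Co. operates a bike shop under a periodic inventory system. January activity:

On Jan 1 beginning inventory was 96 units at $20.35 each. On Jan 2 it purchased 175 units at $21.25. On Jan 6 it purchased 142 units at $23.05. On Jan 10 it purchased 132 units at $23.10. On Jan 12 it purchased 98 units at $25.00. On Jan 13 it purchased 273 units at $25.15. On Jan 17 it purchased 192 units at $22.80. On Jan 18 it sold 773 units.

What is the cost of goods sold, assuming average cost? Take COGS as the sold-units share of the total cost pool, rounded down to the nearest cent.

Jan 18, sell 773: 773/1108 × $25,688.20 → $17,921.46
Ending inventory (cost pool remaining) = $7,766.74

COGS = $17,921.46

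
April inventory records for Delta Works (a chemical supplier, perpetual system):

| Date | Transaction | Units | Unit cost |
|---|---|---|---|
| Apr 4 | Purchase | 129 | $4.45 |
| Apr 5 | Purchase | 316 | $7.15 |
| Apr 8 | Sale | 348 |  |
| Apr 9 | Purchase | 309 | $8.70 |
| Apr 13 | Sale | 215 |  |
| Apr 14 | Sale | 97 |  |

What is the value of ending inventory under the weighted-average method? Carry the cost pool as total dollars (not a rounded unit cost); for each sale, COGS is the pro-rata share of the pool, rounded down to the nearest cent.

After Apr 4: 129 on hand, pool $574.05 (≈ $4.4500 each)
After Apr 5: 445 on hand, pool $2,833.45 (≈ $6.3673 each)
Apr 8, sell 348: 348/445 × $2,833.45 → $2,215.82
After Apr 9: 406 on hand, pool $3,305.93 (≈ $8.1427 each)
Apr 13, sell 215: 215/406 × $3,305.93 → $1,750.67
Apr 14, sell 97: 97/191 × $1,555.26 → $789.84
Total COGS = $2,215.82 + $1,750.67 + $789.84 = $4,756.33
Ending inventory (cost pool remaining) = $765.42
Check: goods available $5,521.75 = COGS $4,756.33 + ending $765.42

Ending inventory = $765.42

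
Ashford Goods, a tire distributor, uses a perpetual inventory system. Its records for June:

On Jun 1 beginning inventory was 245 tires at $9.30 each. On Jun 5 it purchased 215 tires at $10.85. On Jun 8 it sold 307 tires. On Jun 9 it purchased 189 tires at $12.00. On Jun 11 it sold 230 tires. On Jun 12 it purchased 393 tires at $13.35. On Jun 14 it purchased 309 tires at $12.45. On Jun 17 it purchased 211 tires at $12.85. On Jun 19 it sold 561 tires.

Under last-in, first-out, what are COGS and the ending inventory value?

COGS = $12,943.40; ending inventory = $5,740.80

Jun 8, 307 sold [LIFO — newest first]: 215 @ $10.85 + 92 @ $9.30 = $3,188.35
Jun 11, 230 sold [LIFO — newest first]: 189 @ $12.00 + 41 @ $9.30 = $2,649.30
Jun 19, 561 sold [LIFO — newest first]: 211 @ $12.85 + 309 @ $12.45 + 41 @ $13.35 = $7,105.75
Total COGS = $3,188.35 + $2,649.30 + $7,105.75 = $12,943.40
Ending inventory: 112 @ $9.30 + 352 @ $13.35 = $5,740.80
Check: goods available $18,684.20 = COGS $12,943.40 + ending $5,740.80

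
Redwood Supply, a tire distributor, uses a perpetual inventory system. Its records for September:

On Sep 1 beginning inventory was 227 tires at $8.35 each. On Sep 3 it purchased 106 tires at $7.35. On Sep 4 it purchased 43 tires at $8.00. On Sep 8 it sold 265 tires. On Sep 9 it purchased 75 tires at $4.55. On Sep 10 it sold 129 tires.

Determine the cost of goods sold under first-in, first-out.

Sep 8, 265 sold [FIFO — oldest first]: 227 @ $8.35 + 38 @ $7.35 = $2,174.75
Sep 10, 129 sold [FIFO — oldest first]: 68 @ $7.35 + 43 @ $8.00 + 18 @ $4.55 = $925.70
Total COGS = $2,174.75 + $925.70 = $3,100.45
Ending inventory: 57 @ $4.55 = $259.35

COGS = $3,100.45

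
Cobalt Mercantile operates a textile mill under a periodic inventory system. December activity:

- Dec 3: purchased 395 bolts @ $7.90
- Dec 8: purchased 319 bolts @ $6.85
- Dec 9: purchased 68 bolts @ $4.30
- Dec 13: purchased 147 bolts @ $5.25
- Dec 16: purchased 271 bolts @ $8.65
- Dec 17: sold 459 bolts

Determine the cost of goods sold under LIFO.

Dec 17, 459 sold [LIFO — newest first]: 271 @ $8.65 + 147 @ $5.25 + 41 @ $4.30 = $3,292.20
Ending inventory: 395 @ $7.90 + 319 @ $6.85 + 27 @ $4.30 = $5,421.75

COGS = $3,292.20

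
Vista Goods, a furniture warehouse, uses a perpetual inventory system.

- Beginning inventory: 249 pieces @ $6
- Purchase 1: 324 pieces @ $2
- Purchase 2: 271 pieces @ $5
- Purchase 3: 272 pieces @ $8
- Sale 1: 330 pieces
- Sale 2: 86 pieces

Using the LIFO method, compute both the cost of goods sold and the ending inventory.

Sale 1 (330) [LIFO — newest first]: 272 @ $8 + 58 @ $5 = $2,466
Sale 2 (86) [LIFO — newest first]: 86 @ $5 = $430
Total COGS = $2,466 + $430 = $2,896
Ending inventory: 249 @ $6 + 324 @ $2 + 127 @ $5 = $2,777
Check: goods available $5,673 = COGS $2,896 + ending $2,777

COGS = $2,896; ending inventory = $2,777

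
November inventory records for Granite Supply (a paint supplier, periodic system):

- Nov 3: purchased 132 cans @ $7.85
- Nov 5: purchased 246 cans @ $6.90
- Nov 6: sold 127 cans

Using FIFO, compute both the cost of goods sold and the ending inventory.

COGS = $996.95; ending inventory = $1,736.65

Nov 6, 127 sold [FIFO — oldest first]: 127 @ $7.85 = $996.95
Ending inventory: 5 @ $7.85 + 246 @ $6.90 = $1,736.65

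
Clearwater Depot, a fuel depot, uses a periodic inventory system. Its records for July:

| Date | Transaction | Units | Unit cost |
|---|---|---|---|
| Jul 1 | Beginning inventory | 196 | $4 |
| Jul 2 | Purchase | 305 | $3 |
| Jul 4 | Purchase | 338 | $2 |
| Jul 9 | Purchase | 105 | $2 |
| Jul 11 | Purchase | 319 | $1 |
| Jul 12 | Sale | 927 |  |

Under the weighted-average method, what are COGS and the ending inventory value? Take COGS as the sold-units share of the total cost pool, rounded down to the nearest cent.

Jul 12, sell 927: 927/1263 × $2,904.00 → $2,131.43
Ending inventory (cost pool remaining) = $772.57
Check: goods available $2,904.00 = COGS $2,131.43 + ending $772.57

COGS = $2,131.43; ending inventory = $772.57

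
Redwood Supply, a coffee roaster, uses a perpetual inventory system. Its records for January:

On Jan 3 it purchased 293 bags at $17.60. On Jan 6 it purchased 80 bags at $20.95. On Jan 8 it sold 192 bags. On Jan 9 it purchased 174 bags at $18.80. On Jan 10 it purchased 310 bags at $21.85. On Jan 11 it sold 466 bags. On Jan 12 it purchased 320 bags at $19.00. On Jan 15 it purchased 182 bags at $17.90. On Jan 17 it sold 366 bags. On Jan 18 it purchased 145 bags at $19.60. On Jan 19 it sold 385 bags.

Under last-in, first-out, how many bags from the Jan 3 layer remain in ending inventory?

Jan 8, 192 sold [LIFO — newest first]: 80 @ $20.95 + 112 @ $17.60 = $3,647.20
Jan 11, 466 sold [LIFO — newest first]: 310 @ $21.85 + 156 @ $18.80 = $9,706.30
Jan 17, 366 sold [LIFO — newest first]: 182 @ $17.90 + 184 @ $19.00 = $6,753.80
Jan 19, 385 sold [LIFO — newest first]: 145 @ $19.60 + 136 @ $19.00 + 18 @ $18.80 + 86 @ $17.60 = $7,278.00
Total COGS = $3,647.20 + $9,706.30 + $6,753.80 + $7,278.00 = $27,385.30
Ending inventory: 95 @ $17.60 = $1,672.00
Check: goods available $29,057.30 = COGS $27,385.30 + ending $1,672.00

95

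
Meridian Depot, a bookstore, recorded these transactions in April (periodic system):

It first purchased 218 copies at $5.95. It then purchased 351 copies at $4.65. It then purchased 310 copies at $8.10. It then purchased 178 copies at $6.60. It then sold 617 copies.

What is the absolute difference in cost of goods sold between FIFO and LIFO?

$967.60

FIFO COGS: 218 @ $5.95 + 351 @ $4.65 + 48 @ $8.10 = $3,318.05
LIFO COGS: 178 @ $6.60 + 310 @ $8.10 + 129 @ $4.65 = $4,285.65
Difference = |$3,318.05 − $4,285.65| = $967.60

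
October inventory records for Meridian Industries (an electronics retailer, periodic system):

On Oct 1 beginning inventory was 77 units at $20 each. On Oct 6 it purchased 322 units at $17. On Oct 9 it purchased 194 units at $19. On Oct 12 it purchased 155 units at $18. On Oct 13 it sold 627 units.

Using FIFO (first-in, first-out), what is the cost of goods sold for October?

Oct 13, 627 sold [FIFO — oldest first]: 77 @ $20 + 322 @ $17 + 194 @ $19 + 34 @ $18 = $11,312
Ending inventory: 121 @ $18 = $2,178
Check: goods available $13,490 = COGS $11,312 + ending $2,178

COGS = $11,312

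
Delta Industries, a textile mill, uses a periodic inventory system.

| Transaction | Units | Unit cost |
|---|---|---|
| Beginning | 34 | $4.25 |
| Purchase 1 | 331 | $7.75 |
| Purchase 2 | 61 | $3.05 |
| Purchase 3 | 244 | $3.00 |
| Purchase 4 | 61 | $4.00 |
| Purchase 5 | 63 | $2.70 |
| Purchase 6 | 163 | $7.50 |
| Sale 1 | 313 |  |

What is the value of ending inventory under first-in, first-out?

Ending inventory = $2,957.65

Sale 1 (313) [FIFO — oldest first]: 34 @ $4.25 + 279 @ $7.75 = $2,306.75
Ending inventory: 52 @ $7.75 + 61 @ $3.05 + 244 @ $3.00 + 61 @ $4.00 + 63 @ $2.70 + 163 @ $7.50 = $2,957.65
Check: goods available $5,264.40 = COGS $2,306.75 + ending $2,957.65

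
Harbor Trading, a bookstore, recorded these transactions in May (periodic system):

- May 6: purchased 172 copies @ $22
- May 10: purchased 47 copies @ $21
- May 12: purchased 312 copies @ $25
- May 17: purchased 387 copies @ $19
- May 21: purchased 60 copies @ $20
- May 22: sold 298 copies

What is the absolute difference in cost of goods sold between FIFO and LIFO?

$1,024

FIFO COGS: 172 @ $22 + 47 @ $21 + 79 @ $25 = $6,746
LIFO COGS: 60 @ $20 + 238 @ $19 = $5,722
Difference = |$6,746 − $5,722| = $1,024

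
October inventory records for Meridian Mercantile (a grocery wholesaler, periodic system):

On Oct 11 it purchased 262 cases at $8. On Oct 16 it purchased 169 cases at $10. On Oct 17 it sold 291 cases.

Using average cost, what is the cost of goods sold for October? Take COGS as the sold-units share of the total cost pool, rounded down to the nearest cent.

COGS = $2,556.20

Oct 17, sell 291: 291/431 × $3,786.00 → $2,556.20
Ending inventory (cost pool remaining) = $1,229.80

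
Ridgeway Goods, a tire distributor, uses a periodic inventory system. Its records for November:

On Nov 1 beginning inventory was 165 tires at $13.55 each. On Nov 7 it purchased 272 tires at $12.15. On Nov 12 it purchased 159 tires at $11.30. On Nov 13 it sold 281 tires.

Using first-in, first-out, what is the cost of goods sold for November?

COGS = $3,645.15

Nov 13, 281 sold [FIFO — oldest first]: 165 @ $13.55 + 116 @ $12.15 = $3,645.15
Ending inventory: 156 @ $12.15 + 159 @ $11.30 = $3,692.10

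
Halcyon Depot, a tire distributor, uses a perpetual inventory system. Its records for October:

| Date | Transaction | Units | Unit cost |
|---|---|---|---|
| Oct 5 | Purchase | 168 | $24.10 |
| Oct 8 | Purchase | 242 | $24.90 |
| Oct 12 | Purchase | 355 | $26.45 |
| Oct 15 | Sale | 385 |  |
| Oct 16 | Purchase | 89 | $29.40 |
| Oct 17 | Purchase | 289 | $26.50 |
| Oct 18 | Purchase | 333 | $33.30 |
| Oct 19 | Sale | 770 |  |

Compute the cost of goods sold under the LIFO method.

Oct 15, 385 sold [LIFO — newest first]: 355 @ $26.45 + 30 @ $24.90 = $10,136.75
Oct 19, 770 sold [LIFO — newest first]: 333 @ $33.30 + 289 @ $26.50 + 89 @ $29.40 + 59 @ $24.90 = $22,833.10
Total COGS = $10,136.75 + $22,833.10 = $32,969.85
Ending inventory: 168 @ $24.10 + 153 @ $24.90 = $7,858.50

COGS = $32,969.85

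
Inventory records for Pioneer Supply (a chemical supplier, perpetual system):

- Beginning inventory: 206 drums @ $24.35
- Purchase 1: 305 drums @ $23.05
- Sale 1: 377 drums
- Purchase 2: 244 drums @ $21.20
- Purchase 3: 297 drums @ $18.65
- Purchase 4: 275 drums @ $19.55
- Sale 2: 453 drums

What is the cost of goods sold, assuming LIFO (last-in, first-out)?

COGS = $17,479.40

Sale 1 (377) [LIFO — newest first]: 305 @ $23.05 + 72 @ $24.35 = $8,783.45
Sale 2 (453) [LIFO — newest first]: 275 @ $19.55 + 178 @ $18.65 = $8,695.95
Total COGS = $8,783.45 + $8,695.95 = $17,479.40
Ending inventory: 134 @ $24.35 + 244 @ $21.20 + 119 @ $18.65 = $10,655.05
Check: goods available $28,134.45 = COGS $17,479.40 + ending $10,655.05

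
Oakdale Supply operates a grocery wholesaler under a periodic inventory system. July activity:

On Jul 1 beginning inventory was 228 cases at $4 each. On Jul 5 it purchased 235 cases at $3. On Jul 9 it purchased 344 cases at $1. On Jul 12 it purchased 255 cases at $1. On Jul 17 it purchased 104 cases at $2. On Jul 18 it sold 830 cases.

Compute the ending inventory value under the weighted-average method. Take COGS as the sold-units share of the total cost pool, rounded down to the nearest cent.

Jul 18, sell 830: 830/1166 × $2,424.00 → $1,725.48
Ending inventory (cost pool remaining) = $698.52
Check: goods available $2,424.00 = COGS $1,725.48 + ending $698.52

Ending inventory = $698.52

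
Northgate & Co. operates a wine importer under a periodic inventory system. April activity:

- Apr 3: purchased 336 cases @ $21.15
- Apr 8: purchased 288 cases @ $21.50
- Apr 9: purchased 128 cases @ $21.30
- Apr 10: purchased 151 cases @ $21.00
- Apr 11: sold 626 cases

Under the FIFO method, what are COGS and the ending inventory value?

Apr 11, 626 sold [FIFO — oldest first]: 336 @ $21.15 + 288 @ $21.50 + 2 @ $21.30 = $13,341.00
Ending inventory: 126 @ $21.30 + 151 @ $21.00 = $5,854.80

COGS = $13,341.00; ending inventory = $5,854.80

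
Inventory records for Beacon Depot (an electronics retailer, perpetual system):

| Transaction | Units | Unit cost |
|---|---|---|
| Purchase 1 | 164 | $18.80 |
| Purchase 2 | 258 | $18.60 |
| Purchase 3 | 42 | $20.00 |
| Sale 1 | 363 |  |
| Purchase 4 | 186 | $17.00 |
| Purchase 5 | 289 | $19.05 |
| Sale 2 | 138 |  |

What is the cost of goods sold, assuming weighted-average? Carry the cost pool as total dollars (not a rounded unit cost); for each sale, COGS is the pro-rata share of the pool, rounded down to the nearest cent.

COGS = $9,354.89

After Purchase 1: 164 on hand, pool $3,083.20 (≈ $18.8000 each)
After Purchase 2: 422 on hand, pool $7,882.00 (≈ $18.6777 each)
After Purchase 3: 464 on hand, pool $8,722.00 (≈ $18.7974 each)
Sale 1, sell 363: 363/464 × $8,722.00 → $6,823.46
After Purchase 4: 287 on hand, pool $5,060.54 (≈ $17.6325 each)
After Purchase 5: 576 on hand, pool $10,565.99 (≈ $18.3437 each)
Sale 2, sell 138: 138/576 × $10,565.99 → $2,531.43
Total COGS = $6,823.46 + $2,531.43 = $9,354.89
Ending inventory (cost pool remaining) = $8,034.56
Check: goods available $17,389.45 = COGS $9,354.89 + ending $8,034.56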